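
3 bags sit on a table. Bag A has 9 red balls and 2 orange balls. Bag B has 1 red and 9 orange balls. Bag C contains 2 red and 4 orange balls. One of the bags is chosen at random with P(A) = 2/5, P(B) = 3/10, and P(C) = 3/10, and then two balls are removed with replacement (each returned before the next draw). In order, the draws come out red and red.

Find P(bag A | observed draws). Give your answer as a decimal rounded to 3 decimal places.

The likelihood of the observed sequence under each hypothesis: P(data | bag A) = (9/11)(9/11) = 0.66942; P(data | bag B) = (1/10)(1/10) = 0.01; P(data | bag C) = (2/6)(2/6) = 0.11111.
Multiplying each by its prior: 2/5 · 0.66942 = 0.26777, 3/10 · 0.01 = 0.003, 3/10 · 0.11111 = 0.033333; summing to 0.3041.
Hence P(bag A | data) = (0.26777) / (0.3041) = 0.88052.

0.881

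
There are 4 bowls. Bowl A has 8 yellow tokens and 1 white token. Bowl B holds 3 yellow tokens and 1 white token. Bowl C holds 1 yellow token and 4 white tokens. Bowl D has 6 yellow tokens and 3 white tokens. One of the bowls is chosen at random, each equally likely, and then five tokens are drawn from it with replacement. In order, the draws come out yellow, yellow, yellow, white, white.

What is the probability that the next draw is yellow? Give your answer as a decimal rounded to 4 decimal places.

The likelihood of the observed sequence under each hypothesis: P(data | bowl A) = (8/9)(8/9)(8/9)(1/9)(1/9) = 0.0086708; P(data | bowl B) = (3/4)(3/4)(3/4)(1/4)(1/4) = 0.026367; P(data | bowl C) = (1/5)(1/5)(1/5)(4/5)(4/5) = 0.00512; P(data | bowl D) = (6/9)(6/9)(6/9)(3/9)(3/9) = 0.032922.
Weighting by the prior gives 1/4 · 0.0086708 = 0.0021677, 1/4 · 0.026367 = 0.0065918, 1/4 · 0.00512 = 0.00128, 1/4 · 0.032922 = 0.0082305; summing to 0.01827.
Normalising, the posterior is P(bowl A | data) = 0.11865, P(bowl B | data) = 0.3608, P(bowl C | data) = 0.07006, P(bowl D | data) = 0.45049.
So P(yellow next | data) = Σ P(yellow next | H) P(H | data) = (8/9)(0.11865) + (3/4)(0.3608) + (1/5)(0.07006) + (2/3)(0.45049) = 0.6904.

0.6904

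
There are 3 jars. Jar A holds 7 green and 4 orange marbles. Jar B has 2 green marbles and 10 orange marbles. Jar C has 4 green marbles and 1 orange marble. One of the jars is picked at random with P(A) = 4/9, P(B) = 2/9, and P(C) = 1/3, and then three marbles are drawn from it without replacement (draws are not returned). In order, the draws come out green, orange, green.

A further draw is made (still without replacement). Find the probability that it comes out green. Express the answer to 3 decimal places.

Compute the likelihood of the observed sequence for each case: P(data | jar A) = (7/11)(4/10)(6/9) = 0.1697; P(data | jar B) = (2/12)(10/11)(1/10) = 0.015152; P(data | jar C) = (4/5)(1/4)(3/3) = 0.2.
Weighting by the prior gives 4/9 · 0.1697 = 0.075421, 2/9 · 0.015152 = 0.003367, 1/3 · 0.2 = 0.066667; these sum to 0.14545.
Normalising, the posterior is P(jar A | data) = 0.51852, P(jar B | data) = 0.023148, P(jar C | data) = 0.45833.
The predictive probability is P(green next | data) = (5/8)(0.51852) + (0)(0.023148) + (1)(0.45833) = 0.78241.

0.782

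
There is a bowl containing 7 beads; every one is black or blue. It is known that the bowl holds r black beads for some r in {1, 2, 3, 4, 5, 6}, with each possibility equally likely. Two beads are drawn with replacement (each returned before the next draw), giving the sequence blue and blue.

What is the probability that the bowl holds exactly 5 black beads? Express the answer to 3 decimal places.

0.044

For each hypothesis, P(data | H) works out to: P(data | r = 1) = (6/7)(6/7) = 36/49; P(data | r = 2) = (5/7)(5/7) = 25/49; P(data | r = 3) = (4/7)(4/7) = 16/49; P(data | r = 4) = (3/7)(3/7) = 9/49; P(data | r = 5) = (2/7)(2/7) = 4/49; P(data | r = 6) = (1/7)(1/7) = 1/49.
The prior-weighted likelihoods are 1/6 · 36/49 = 6/49, 1/6 · 25/49 = 25/294, 1/6 · 16/49 = 8/147, 1/6 · 9/49 = 3/98, 1/6 · 4/49 = 2/147, 1/6 · 1/49 = 1/294; summing to 13/42.
Therefore the posterior P(r = 5 | data) = (2/147) / (13/42) = 4/91.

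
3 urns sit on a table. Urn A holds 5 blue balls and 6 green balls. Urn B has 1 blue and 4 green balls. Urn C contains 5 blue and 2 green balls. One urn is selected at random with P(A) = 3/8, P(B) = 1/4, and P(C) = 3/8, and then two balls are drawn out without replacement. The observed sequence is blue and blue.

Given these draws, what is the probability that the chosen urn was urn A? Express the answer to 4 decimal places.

Compute the likelihood of the observed sequence for each case: P(data | urn A) = (5/11)(4/10) = 2/11; P(data | urn B) = (1/5)(0/4) = 0; P(data | urn C) = (5/7)(4/6) = 10/21.
Weighting by the prior gives 3/8 · 2/11 = 3/44, 1/4 · 0 = 0, 3/8 · 10/21 = 5/28; with total 19/77.
So P(urn A | data) = (3/44) / (19/77) = 21/76.

0.2763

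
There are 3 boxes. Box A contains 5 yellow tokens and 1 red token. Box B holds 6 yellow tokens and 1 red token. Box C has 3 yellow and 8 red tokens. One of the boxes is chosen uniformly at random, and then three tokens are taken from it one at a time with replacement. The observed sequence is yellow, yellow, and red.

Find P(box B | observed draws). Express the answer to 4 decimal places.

For each hypothesis, P(data | H) works out to: P(data | box A) = (5/6)(5/6)(1/6) = 0.11574; P(data | box B) = (6/7)(6/7)(1/7) = 0.10496; P(data | box C) = (3/11)(3/11)(8/11) = 0.054095.
The prior-weighted likelihoods are 1/3 · 0.11574 = 0.03858, 1/3 · 0.10496 = 0.034985, 1/3 · 0.054095 = 0.018032; with total 0.091597.
So P(box B | data) = (0.034985) / (0.091597) = 0.38195.

0.3819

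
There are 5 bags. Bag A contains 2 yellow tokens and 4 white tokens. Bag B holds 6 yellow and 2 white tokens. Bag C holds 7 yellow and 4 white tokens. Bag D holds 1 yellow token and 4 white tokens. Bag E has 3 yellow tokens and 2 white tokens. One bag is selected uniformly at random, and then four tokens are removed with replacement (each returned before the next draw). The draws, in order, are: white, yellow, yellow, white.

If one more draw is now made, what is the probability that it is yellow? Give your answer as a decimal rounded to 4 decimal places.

The likelihood of the observed sequence under each hypothesis: P(data | bag A) = (4/6)(2/6)(2/6)(4/6) = 0.049383; P(data | bag B) = (2/8)(6/8)(6/8)(2/8) = 0.035156; P(data | bag C) = (4/11)(7/11)(7/11)(4/11) = 0.053548; P(data | bag D) = (4/5)(1/5)(1/5)(4/5) = 0.0256; P(data | bag E) = (2/5)(3/5)(3/5)(2/5) = 0.0576.
Multiplying each by its prior: 1/5 · 0.049383 = 0.0098765, 1/5 · 0.035156 = 0.0070313, 1/5 · 0.053548 = 0.01071, 1/5 · 0.0256 = 0.00512, 1/5 · 0.0576 = 0.01152; with total 0.044257.
Normalising, the posterior is P(bag A | data) = 0.22316, P(bag B | data) = 0.15887, P(bag C | data) = 0.24199, P(bag D | data) = 0.11569, P(bag E | data) = 0.2603.
Averaging over the posterior, P(yellow next | data) = (1/3)(0.22316) + (3/4)(0.15887) + (7/11)(0.24199) + (1/5)(0.11569) + (3/5)(0.2603) = 0.52685.

0.5268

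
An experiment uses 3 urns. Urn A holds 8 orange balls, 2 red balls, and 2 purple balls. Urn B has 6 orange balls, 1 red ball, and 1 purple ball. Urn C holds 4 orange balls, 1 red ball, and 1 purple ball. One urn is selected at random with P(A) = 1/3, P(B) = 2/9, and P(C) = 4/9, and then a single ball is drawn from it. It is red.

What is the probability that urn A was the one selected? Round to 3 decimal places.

For each hypothesis, P(data | H) works out to: P(data | urn A) = (2/12) = 1/6; P(data | urn B) = (1/8) = 1/8; P(data | urn C) = (1/6) = 1/6.
Multiplying each by its prior: 1/3 · 1/6 = 1/18, 2/9 · 1/8 = 1/36, 4/9 · 1/6 = 2/27; these sum to 17/108.
So P(urn A | data) = (1/18) / (17/108) = 6/17.

0.353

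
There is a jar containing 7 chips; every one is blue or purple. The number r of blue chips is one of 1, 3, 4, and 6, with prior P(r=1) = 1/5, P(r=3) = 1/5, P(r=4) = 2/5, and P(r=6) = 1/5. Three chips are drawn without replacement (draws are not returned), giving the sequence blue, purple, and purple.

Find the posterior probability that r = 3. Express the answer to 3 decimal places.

For each hypothesis, P(data | H) works out to: P(data | r = 1) = (1/7)(6/6)(5/5) = 1/7; P(data | r = 3) = (3/7)(4/6)(3/5) = 6/35; P(data | r = 4) = (4/7)(3/6)(2/5) = 4/35; P(data | r = 6) = (6/7)(1/6)(0/5) = 0.
The prior-weighted likelihoods are 1/5 · 1/7 = 1/35, 1/5 · 6/35 = 6/175, 2/5 · 4/35 = 8/175, 1/5 · 0 = 0; summing to 19/175.
By Bayes' rule, P(r = 3 | data) = (6/175) / (19/175) = 6/19.

0.316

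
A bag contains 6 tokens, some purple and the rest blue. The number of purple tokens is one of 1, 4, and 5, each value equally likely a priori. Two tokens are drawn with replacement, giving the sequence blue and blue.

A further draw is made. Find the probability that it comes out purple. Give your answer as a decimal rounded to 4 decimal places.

0.2556

Compute the likelihood of the observed sequence for each case: P(data | r = 1) = (5/6)(5/6) = 25/36; P(data | r = 4) = (2/6)(2/6) = 1/9; P(data | r = 5) = (1/6)(1/6) = 1/36.
Weighting by the prior gives 1/3 · 25/36 = 25/108, 1/3 · 1/9 = 1/27, 1/3 · 1/36 = 1/108; with total 5/18.
Normalising, the posterior is P(r = 1 | data) = 5/6, P(r = 4 | data) = 2/15, P(r = 5 | data) = 1/30.
Averaging over the posterior, P(purple next | data) = (1/6)(5/6) + (2/3)(2/15) + (5/6)(1/30) = 23/90.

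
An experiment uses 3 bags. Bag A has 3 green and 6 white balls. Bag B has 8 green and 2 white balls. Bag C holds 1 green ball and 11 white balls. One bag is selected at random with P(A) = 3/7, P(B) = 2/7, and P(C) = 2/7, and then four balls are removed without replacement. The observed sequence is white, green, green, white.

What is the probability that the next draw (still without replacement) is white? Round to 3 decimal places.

For each hypothesis, P(data | H) works out to: P(data | bag A) = (6/9)(3/8)(2/7)(5/6) = 0.059524; P(data | bag B) = (2/10)(8/9)(7/8)(1/7) = 0.022222; P(data | bag C) = (11/12)(1/11)(0/10) = 0.
The prior-weighted likelihoods are 3/7 · 0.059524 = 0.02551, 2/7 · 0.022222 = 0.0063492, 2/7 · 0 = 0; summing to 0.031859.
Normalising, the posterior is P(bag A | data) = 0.80071, P(bag B | data) = 0.19929, P(bag C | data) = 0.
Averaging over the posterior, P(white next | data) = (4/5)(0.80071) + (0)(0.19929) = 0.64057.

0.641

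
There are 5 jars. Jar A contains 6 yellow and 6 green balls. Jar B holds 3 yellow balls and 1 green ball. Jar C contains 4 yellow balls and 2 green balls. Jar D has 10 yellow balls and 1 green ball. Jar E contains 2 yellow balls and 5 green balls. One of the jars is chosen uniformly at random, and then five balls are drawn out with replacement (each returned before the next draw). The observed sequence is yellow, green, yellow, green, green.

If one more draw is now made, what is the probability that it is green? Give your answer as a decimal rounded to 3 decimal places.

0.514

The likelihood of the observed sequence under each hypothesis: P(data | jar A) = (6/12)(6/12)(6/12)(6/12)(6/12) = 0.03125; P(data | jar B) = (3/4)(1/4)(3/4)(1/4)(1/4) = 0.0087891; P(data | jar C) = (4/6)(2/6)(4/6)(2/6)(2/6) = 0.016461; P(data | jar D) = (10/11)(1/11)(10/11)(1/11)(1/11) = 0.00062092; P(data | jar E) = (2/7)(5/7)(2/7)(5/7)(5/7) = 0.02975.
Multiplying each by its prior: 1/5 · 0.03125 = 0.00625, 1/5 · 0.0087891 = 0.0017578, 1/5 · 0.016461 = 0.0032922, 1/5 · 0.00062092 = 0.00012418, 1/5 · 0.02975 = 0.0059499; summing to 0.017374.
Dividing through by the total gives posterior P(jar A | data) = 0.35973, P(jar B | data) = 0.10117, P(jar C | data) = 0.18949, P(jar D | data) = 0.0071477, P(jar E | data) = 0.34246.
Averaging over the posterior, P(green next | data) = (1/2)(0.35973) + (1/4)(0.10117) + (1/3)(0.18949) + (1/11)(0.0071477) + (5/7)(0.34246) = 0.51358.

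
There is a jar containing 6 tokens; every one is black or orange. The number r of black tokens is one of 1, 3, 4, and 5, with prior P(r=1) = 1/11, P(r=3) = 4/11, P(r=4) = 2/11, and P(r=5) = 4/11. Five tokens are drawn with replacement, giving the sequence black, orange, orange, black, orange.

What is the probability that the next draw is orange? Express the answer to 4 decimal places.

For each hypothesis, P(data | H) works out to: P(data | r = 1) = (1/6)(5/6)(5/6)(1/6)(5/6) = 0.016075; P(data | r = 3) = (3/6)(3/6)(3/6)(3/6)(3/6) = 0.03125; P(data | r = 4) = (4/6)(2/6)(2/6)(4/6)(2/6) = 0.016461; P(data | r = 5) = (5/6)(1/6)(1/6)(5/6)(1/6) = 0.003215.
Weighting by the prior gives 1/11 · 0.016075 = 0.0014614, 4/11 · 0.03125 = 0.011364, 2/11 · 0.016461 = 0.0029929, 4/11 · 0.003215 = 0.0011691; these sum to 0.016987.
Normalising, the posterior is P(r = 1 | data) = 0.086029, P(r = 3 | data) = 0.66896, P(r = 4 | data) = 0.17619, P(r = 5 | data) = 0.068823.
Averaging over the posterior, P(orange next | data) = (5/6)(0.086029) + (1/2)(0.66896) + (1/3)(0.17619) + (1/6)(0.068823) = 0.47637.

0.4764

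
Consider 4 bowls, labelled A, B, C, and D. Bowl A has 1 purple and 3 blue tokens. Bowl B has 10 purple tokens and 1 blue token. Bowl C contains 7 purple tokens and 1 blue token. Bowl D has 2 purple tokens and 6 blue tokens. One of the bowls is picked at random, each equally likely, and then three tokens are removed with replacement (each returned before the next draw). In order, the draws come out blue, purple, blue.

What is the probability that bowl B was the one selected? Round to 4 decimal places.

0.0248

Under each hypothesis, the probability of the observed sequence is: P(data | bowl A) = (3/4)(1/4)(3/4) = 0.14062; P(data | bowl B) = (1/11)(10/11)(1/11) = 0.0075131; P(data | bowl C) = (1/8)(7/8)(1/8) = 0.013672; P(data | bowl D) = (6/8)(2/8)(6/8) = 0.14062.
Multiplying each by its prior: 1/4 · 0.14062 = 0.035156, 1/4 · 0.0075131 = 0.0018783, 1/4 · 0.013672 = 0.003418, 1/4 · 0.14062 = 0.035156; summing to 0.075609.
Hence P(bowl B | data) = (0.0018783) / (0.075609) = 0.024842.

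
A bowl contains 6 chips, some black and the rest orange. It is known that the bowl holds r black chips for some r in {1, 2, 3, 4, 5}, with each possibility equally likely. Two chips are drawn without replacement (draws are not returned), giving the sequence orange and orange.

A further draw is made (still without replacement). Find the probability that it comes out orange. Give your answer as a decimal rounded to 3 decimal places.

For each hypothesis, P(data | H) works out to: P(data | r = 1) = (5/6)(4/5) = 2/3; P(data | r = 2) = (4/6)(3/5) = 2/5; P(data | r = 3) = (3/6)(2/5) = 1/5; P(data | r = 4) = (2/6)(1/5) = 1/15; P(data | r = 5) = (1/6)(0/5) = 0.
The prior-weighted likelihoods are 1/5 · 2/3 = 2/15, 1/5 · 2/5 = 2/25, 1/5 · 1/5 = 1/25, 1/5 · 1/15 = 1/75, 1/5 · 0 = 0; with total 4/15.
Dividing through by the total gives posterior P(r = 1 | data) = 1/2, P(r = 2 | data) = 3/10, P(r = 3 | data) = 3/20, P(r = 4 | data) = 1/20, P(r = 5 | data) = 0.
The predictive probability is P(orange next | data) = (3/4)(1/2) + (1/2)(3/10) + (1/4)(3/20) + (0)(1/20) = 9/16.

0.563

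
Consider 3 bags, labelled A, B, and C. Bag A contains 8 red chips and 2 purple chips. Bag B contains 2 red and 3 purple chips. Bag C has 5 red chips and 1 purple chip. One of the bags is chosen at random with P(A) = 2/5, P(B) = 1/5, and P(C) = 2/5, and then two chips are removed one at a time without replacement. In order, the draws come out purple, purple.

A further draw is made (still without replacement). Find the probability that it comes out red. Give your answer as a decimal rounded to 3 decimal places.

The likelihood of the observed sequence under each hypothesis: P(data | bag A) = (2/10)(1/9) = 1/45; P(data | bag B) = (3/5)(2/4) = 3/10; P(data | bag C) = (1/6)(0/5) = 0.
The prior-weighted likelihoods are 2/5 · 1/45 = 2/225, 1/5 · 3/10 = 3/50, 2/5 · 0 = 0; with total 31/450.
The posterior is then P(bag A | data) = 4/31, P(bag B | data) = 27/31, P(bag C | data) = 0.
The predictive probability is P(red next | data) = (1)(4/31) + (2/3)(27/31) = 22/31.

0.710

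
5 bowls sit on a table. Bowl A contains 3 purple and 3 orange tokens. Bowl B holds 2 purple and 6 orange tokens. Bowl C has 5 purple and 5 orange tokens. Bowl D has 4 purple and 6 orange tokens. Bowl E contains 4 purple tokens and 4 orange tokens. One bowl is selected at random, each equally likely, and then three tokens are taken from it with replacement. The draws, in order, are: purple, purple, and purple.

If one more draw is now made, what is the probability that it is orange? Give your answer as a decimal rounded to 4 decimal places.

Compute the likelihood of the observed sequence for each case: P(data | bowl A) = (3/6)(3/6)(3/6) = 0.125; P(data | bowl B) = (2/8)(2/8)(2/8) = 0.015625; P(data | bowl C) = (5/10)(5/10)(5/10) = 0.125; P(data | bowl D) = (4/10)(4/10)(4/10) = 0.064; P(data | bowl E) = (4/8)(4/8)(4/8) = 0.125.
Weighting by the prior gives 1/5 · 0.125 = 0.025, 1/5 · 0.015625 = 0.003125, 1/5 · 0.125 = 0.025, 1/5 · 0.064 = 0.0128, 1/5 · 0.125 = 0.025; these sum to 0.090925.
The posterior is then P(bowl A | data) = 0.27495, P(bowl B | data) = 0.034369, P(bowl C | data) = 0.27495, P(bowl D | data) = 0.14078, P(bowl E | data) = 0.27495.
The predictive probability is P(orange next | data) = (1/2)(0.27495) + (3/4)(0.034369) + (1/2)(0.27495) + (3/5)(0.14078) + (1/2)(0.27495) = 0.52267.

0.5227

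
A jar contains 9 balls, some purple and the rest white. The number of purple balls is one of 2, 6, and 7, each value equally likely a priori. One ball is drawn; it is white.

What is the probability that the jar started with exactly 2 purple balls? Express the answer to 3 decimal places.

For each hypothesis, P(data | H) works out to: P(data | r = 2) = (7/9) = 7/9; P(data | r = 6) = (3/9) = 1/3; P(data | r = 7) = (2/9) = 2/9.
Weighting by the prior gives 1/3 · 7/9 = 7/27, 1/3 · 1/3 = 1/9, 1/3 · 2/9 = 2/27; these sum to 4/9.
Therefore the posterior P(r = 2 | data) = (7/27) / (4/9) = 7/12.

0.583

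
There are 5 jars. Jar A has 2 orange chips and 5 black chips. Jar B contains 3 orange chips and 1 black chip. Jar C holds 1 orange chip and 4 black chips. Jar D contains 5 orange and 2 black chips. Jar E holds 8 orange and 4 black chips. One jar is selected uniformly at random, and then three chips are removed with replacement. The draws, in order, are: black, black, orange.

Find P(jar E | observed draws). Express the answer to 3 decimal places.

For each hypothesis, P(data | H) works out to: P(data | jar A) = (5/7)(5/7)(2/7) = 0.14577; P(data | jar B) = (1/4)(1/4)(3/4) = 0.046875; P(data | jar C) = (4/5)(4/5)(1/5) = 0.128; P(data | jar D) = (2/7)(2/7)(5/7) = 0.058309; P(data | jar E) = (4/12)(4/12)(8/12) = 0.074074.
The prior-weighted likelihoods are 1/5 · 0.14577 = 0.029155, 1/5 · 0.046875 = 0.009375, 1/5 · 0.128 = 0.0256, 1/5 · 0.058309 = 0.011662, 1/5 · 0.074074 = 0.014815; these sum to 0.090606.
So P(jar E | data) = (0.014815) / (0.090606) = 0.16351.

0.164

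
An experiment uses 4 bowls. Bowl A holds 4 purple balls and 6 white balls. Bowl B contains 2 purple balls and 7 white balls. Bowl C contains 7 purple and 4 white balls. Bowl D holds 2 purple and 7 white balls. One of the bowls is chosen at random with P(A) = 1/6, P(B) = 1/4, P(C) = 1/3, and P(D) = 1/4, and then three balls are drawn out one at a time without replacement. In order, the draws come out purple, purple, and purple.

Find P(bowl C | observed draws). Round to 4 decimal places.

0.9272

For each hypothesis, P(data | H) works out to: P(data | bowl A) = (4/10)(3/9)(2/8) = 0.033333; P(data | bowl B) = (2/9)(1/8)(0/7) = 0; P(data | bowl C) = (7/11)(6/10)(5/9) = 0.21212; P(data | bowl D) = (2/9)(1/8)(0/7) = 0.
Weighting by the prior gives 1/6 · 0.033333 = 0.0055556, 1/4 · 0 = 0, 1/3 · 0.21212 = 0.070707, 1/4 · 0 = 0; these sum to 0.076263.
Hence P(bowl C | data) = (0.070707) / (0.076263) = 0.92715.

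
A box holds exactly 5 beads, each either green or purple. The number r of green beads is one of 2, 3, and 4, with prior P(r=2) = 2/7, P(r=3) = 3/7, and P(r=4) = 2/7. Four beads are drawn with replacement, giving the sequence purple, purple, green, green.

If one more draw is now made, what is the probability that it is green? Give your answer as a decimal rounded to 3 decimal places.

For each hypothesis, P(data | H) works out to: P(data | r = 2) = (3/5)(3/5)(2/5)(2/5) = 0.0576; P(data | r = 3) = (2/5)(2/5)(3/5)(3/5) = 0.0576; P(data | r = 4) = (1/5)(1/5)(4/5)(4/5) = 0.0256.
Weighting by the prior gives 2/7 · 0.0576 = 0.016457, 3/7 · 0.0576 = 0.024686, 2/7 · 0.0256 = 0.0073143; these sum to 0.048457.
Dividing through by the total gives posterior P(r = 2 | data) = 0.33962, P(r = 3 | data) = 0.50943, P(r = 4 | data) = 0.15094.
The predictive probability is P(green next | data) = (2/5)(0.33962) + (3/5)(0.50943) + (4/5)(0.15094) = 0.56226.

0.562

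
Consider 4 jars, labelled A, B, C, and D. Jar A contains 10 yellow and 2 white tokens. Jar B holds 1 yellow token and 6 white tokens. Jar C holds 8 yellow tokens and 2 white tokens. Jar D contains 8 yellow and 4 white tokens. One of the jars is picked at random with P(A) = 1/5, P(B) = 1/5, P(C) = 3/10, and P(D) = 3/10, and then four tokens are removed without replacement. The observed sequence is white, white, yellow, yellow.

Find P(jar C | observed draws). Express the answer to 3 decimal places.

For each hypothesis, P(data | H) works out to: P(data | jar A) = (2/12)(1/11)(10/10)(9/9) = 1/66; P(data | jar B) = (6/7)(5/6)(1/5)(0/4) = 0; P(data | jar C) = (2/10)(1/9)(8/8)(7/7) = 1/45; P(data | jar D) = (4/12)(3/11)(8/10)(7/9) = 28/495.
The prior-weighted likelihoods are 1/5 · 1/66 = 1/330, 1/5 · 0 = 0, 3/10 · 1/45 = 1/150, 3/10 · 28/495 = 14/825; these sum to 2/75.
By Bayes' rule, P(jar C | data) = (1/150) / (2/75) = 1/4.

0.250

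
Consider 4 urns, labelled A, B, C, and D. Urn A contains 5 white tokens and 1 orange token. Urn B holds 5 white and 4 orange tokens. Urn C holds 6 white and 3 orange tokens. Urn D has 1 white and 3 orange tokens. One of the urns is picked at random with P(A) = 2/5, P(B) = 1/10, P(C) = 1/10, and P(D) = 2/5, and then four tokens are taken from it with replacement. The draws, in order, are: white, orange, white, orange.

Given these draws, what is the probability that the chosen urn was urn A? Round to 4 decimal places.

For each hypothesis, P(data | H) works out to: P(data | urn A) = (5/6)(1/6)(5/6)(1/6) = 0.01929; P(data | urn B) = (5/9)(4/9)(5/9)(4/9) = 0.060966; P(data | urn C) = (6/9)(3/9)(6/9)(3/9) = 0.049383; P(data | urn D) = (1/4)(3/4)(1/4)(3/4) = 0.035156.
Multiplying each by its prior: 2/5 · 0.01929 = 0.007716, 1/10 · 0.060966 = 0.0060966, 1/10 · 0.049383 = 0.0049383, 2/5 · 0.035156 = 0.014063; with total 0.032813.
By Bayes' rule, P(urn A | data) = (0.007716) / (0.032813) = 0.23515.

0.2351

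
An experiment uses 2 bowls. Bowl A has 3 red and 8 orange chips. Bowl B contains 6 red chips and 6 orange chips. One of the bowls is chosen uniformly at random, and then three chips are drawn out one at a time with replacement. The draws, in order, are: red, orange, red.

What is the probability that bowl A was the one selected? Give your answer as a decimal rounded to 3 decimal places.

0.302

For each hypothesis, P(data | H) works out to: P(data | bowl A) = (3/11)(8/11)(3/11) = 0.054095; P(data | bowl B) = (6/12)(6/12)(6/12) = 0.125.
Weighting by the prior gives 1/2 · 0.054095 = 0.027047, 1/2 · 0.125 = 0.0625; summing to 0.089547.
So P(bowl A | data) = (0.027047) / (0.089547) = 0.30205.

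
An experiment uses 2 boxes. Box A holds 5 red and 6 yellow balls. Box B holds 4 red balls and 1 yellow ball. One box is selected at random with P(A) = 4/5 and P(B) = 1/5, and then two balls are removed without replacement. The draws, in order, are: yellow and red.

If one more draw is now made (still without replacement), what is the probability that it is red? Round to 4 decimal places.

For each hypothesis, P(data | H) works out to: P(data | box A) = (6/11)(5/10) = 3/11; P(data | box B) = (1/5)(4/4) = 1/5.
The prior-weighted likelihoods are 4/5 · 3/11 = 12/55, 1/5 · 1/5 = 1/25; these sum to 71/275.
The posterior is then P(box A | data) = 60/71, P(box B | data) = 11/71.
So P(red next | data) = Σ P(red next | H) P(H | data) = (4/9)(60/71) + (1)(11/71) = 113/213.

0.5305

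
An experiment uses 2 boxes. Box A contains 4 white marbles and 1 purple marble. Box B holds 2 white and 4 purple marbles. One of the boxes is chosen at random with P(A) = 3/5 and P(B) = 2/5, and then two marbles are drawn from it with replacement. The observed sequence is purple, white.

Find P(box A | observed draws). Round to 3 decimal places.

0.519

Compute the likelihood of the observed sequence for each case: P(data | box A) = (1/5)(4/5) = 0.16; P(data | box B) = (4/6)(2/6) = 0.22222.
Multiplying each by its prior: 3/5 · 0.16 = 0.096, 2/5 · 0.22222 = 0.088889; these sum to 0.18489.
Hence P(box A | data) = (0.096) / (0.18489) = 0.51923.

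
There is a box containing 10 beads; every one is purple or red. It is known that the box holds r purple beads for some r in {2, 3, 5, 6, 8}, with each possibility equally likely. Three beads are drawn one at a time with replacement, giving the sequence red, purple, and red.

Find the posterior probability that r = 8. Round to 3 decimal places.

Compute the likelihood of the observed sequence for each case: P(data | r = 2) = (8/10)(2/10)(8/10) = 0.128; P(data | r = 3) = (7/10)(3/10)(7/10) = 0.147; P(data | r = 5) = (5/10)(5/10)(5/10) = 0.125; P(data | r = 6) = (4/10)(6/10)(4/10) = 0.096; P(data | r = 8) = (2/10)(8/10)(2/10) = 0.032.
Multiplying each by its prior: 1/5 · 0.128 = 0.0256, 1/5 · 0.147 = 0.0294, 1/5 · 0.125 = 0.025, 1/5 · 0.096 = 0.0192, 1/5 · 0.032 = 0.0064; these sum to 0.1056.
By Bayes' rule, P(r = 8 | data) = (0.0064) / (0.1056) = 0.060606.

0.061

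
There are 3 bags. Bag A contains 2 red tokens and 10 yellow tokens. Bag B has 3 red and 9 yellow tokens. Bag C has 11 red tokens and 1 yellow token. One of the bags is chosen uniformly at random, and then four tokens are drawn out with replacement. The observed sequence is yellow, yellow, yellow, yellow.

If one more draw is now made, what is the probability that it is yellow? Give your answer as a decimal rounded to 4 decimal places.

The likelihood of the observed sequence under each hypothesis: P(data | bag A) = (10/12)(10/12)(10/12)(10/12) = 0.48225; P(data | bag B) = (9/12)(9/12)(9/12)(9/12) = 0.31641; P(data | bag C) = (1/12)(1/12)(1/12)(1/12) = 4.8225e-05.
Weighting by the prior gives 1/3 · 0.48225 = 0.16075, 1/3 · 0.31641 = 0.10547, 1/3 · 4.8225e-05 = 1.6075e-05; summing to 0.26624.
The posterior is then P(bag A | data) = 0.60379, P(bag B | data) = 0.39615, P(bag C | data) = 6.0379e-05.
Averaging over the posterior, P(yellow next | data) = (5/6)(0.60379) + (3/4)(0.39615) + (1/12)(6.0379e-05) = 0.80028.

0.8003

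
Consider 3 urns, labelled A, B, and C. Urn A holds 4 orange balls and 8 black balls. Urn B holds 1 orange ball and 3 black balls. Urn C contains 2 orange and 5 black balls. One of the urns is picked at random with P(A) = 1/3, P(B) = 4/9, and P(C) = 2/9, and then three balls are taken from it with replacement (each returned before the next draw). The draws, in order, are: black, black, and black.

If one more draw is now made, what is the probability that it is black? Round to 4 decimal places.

0.7197

For each hypothesis, P(data | H) works out to: P(data | urn A) = (8/12)(8/12)(8/12) = 0.2963; P(data | urn B) = (3/4)(3/4)(3/4) = 0.42188; P(data | urn C) = (5/7)(5/7)(5/7) = 0.36443.
Multiplying each by its prior: 1/3 · 0.2963 = 0.098765, 4/9 · 0.42188 = 0.1875, 2/9 · 0.36443 = 0.080985; these sum to 0.36725.
Dividing through by the total gives posterior P(urn A | data) = 0.26893, P(urn B | data) = 0.51055, P(urn C | data) = 0.22052.
Averaging over the posterior, P(black next | data) = (2/3)(0.26893) + (3/4)(0.51055) + (5/7)(0.22052) = 0.71971.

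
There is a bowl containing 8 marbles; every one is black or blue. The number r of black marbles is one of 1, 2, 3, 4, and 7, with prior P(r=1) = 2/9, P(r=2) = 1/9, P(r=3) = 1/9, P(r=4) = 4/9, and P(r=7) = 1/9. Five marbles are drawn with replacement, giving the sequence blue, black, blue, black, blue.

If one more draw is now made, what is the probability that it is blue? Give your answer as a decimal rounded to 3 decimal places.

Compute the likelihood of the observed sequence for each case: P(data | r = 1) = (7/8)(1/8)(7/8)(1/8)(7/8) = 0.010468; P(data | r = 2) = (6/8)(2/8)(6/8)(2/8)(6/8) = 0.026367; P(data | r = 3) = (5/8)(3/8)(5/8)(3/8)(5/8) = 0.034332; P(data | r = 4) = (4/8)(4/8)(4/8)(4/8)(4/8) = 0.03125; P(data | r = 7) = (1/8)(7/8)(1/8)(7/8)(1/8) = 0.0014954.
Weighting by the prior gives 2/9 · 0.010468 = 0.0023261, 1/9 · 0.026367 = 0.0029297, 1/9 · 0.034332 = 0.0038147, 4/9 · 0.03125 = 0.013889, 1/9 · 0.0014954 = 0.00016615; with total 0.023126.
Normalising, the posterior is P(r = 1 | data) = 0.10059, P(r = 2 | data) = 0.12669, P(r = 3 | data) = 0.16496, P(r = 4 | data) = 0.60059, P(r = 7 | data) = 0.0071848.
The predictive probability is P(blue next | data) = (7/8)(0.10059) + (3/4)(0.12669) + (5/8)(0.16496) + (1/2)(0.60059) + (1/8)(0.0071848) = 0.58732.

0.587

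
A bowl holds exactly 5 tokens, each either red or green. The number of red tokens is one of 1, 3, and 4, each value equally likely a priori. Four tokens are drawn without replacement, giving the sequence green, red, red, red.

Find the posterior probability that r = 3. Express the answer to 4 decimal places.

0.3333

The likelihood of the observed sequence under each hypothesis: P(data | r = 1) = (4/5)(1/4)(0/3) = 0; P(data | r = 3) = (2/5)(3/4)(2/3)(1/2) = 1/10; P(data | r = 4) = (1/5)(4/4)(3/3)(2/2) = 1/5.
Weighting by the prior gives 1/3 · 0 = 0, 1/3 · 1/10 = 1/30, 1/3 · 1/5 = 1/15; summing to 1/10.
By Bayes' rule, P(r = 3 | data) = (1/30) / (1/10) = 1/3.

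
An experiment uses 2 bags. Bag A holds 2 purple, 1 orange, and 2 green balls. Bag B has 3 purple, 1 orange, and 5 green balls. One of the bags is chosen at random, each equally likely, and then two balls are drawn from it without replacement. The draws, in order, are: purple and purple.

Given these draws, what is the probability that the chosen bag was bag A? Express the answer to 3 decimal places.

The likelihood of the observed sequence under each hypothesis: P(data | bag A) = (2/5)(1/4) = 1/10; P(data | bag B) = (3/9)(2/8) = 1/12.
Weighting by the prior gives 1/2 · 1/10 = 1/20, 1/2 · 1/12 = 1/24; summing to 11/120.
So P(bag A | data) = (1/20) / (11/120) = 6/11.

0.545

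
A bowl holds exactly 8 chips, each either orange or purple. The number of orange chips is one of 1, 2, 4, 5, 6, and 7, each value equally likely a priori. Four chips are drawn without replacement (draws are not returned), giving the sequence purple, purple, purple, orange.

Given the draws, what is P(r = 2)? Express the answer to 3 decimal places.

The likelihood of the observed sequence under each hypothesis: P(data | r = 1) = (7/8)(6/7)(5/6)(1/5) = 1/8; P(data | r = 2) = (6/8)(5/7)(4/6)(2/5) = 1/7; P(data | r = 4) = (4/8)(3/7)(2/6)(4/5) = 2/35; P(data | r = 5) = (3/8)(2/7)(1/6)(5/5) = 1/56; P(data | r = 6) = (2/8)(1/7)(0/6) = 0; P(data | r = 7) = (1/8)(0/7) = 0.
Multiplying each by its prior: 1/6 · 1/8 = 1/48, 1/6 · 1/7 = 1/42, 1/6 · 2/35 = 1/105, 1/6 · 1/56 = 1/336, 1/6 · 0 = 0, 1/6 · 0 = 0; with total 2/35.
Hence P(r = 2 | data) = (1/42) / (2/35) = 5/12.

0.417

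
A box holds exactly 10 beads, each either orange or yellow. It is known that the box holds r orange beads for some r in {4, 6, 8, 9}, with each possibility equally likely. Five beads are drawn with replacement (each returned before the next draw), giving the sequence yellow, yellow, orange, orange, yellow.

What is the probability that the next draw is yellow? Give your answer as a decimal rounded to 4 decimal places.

0.4889

Under each hypothesis, the probability of the observed sequence is: P(data | r = 4) = (6/10)(6/10)(4/10)(4/10)(6/10) = 0.03456; P(data | r = 6) = (4/10)(4/10)(6/10)(6/10)(4/10) = 0.02304; P(data | r = 8) = (2/10)(2/10)(8/10)(8/10)(2/10) = 0.00512; P(data | r = 9) = (1/10)(1/10)(9/10)(9/10)(1/10) = 0.00081.
Multiplying each by its prior: 1/4 · 0.03456 = 0.00864, 1/4 · 0.02304 = 0.00576, 1/4 · 0.00512 = 0.00128, 1/4 · 0.00081 = 0.0002025; summing to 0.015883.
The posterior is then P(r = 4 | data) = 0.54399, P(r = 6 | data) = 0.36266, P(r = 8 | data) = 0.080592, P(r = 9 | data) = 0.01275.
The predictive probability is P(yellow next | data) = (3/5)(0.54399) + (2/5)(0.36266) + (1/5)(0.080592) + (1/10)(0.01275) = 0.48886.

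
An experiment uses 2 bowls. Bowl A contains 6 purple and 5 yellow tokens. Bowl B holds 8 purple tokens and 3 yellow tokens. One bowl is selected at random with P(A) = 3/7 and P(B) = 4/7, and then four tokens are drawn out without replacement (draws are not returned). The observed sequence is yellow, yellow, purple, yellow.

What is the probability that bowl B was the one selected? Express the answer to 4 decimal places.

0.1509

The likelihood of the observed sequence under each hypothesis: P(data | bowl A) = (5/11)(4/10)(6/9)(3/8) = 0.045455; P(data | bowl B) = (3/11)(2/10)(8/9)(1/8) = 0.0060606.
Multiplying each by its prior: 3/7 · 0.045455 = 0.019481, 4/7 · 0.0060606 = 0.0034632; with total 0.022944.
Hence P(bowl B | data) = (0.0034632) / (0.022944) = 0.15094.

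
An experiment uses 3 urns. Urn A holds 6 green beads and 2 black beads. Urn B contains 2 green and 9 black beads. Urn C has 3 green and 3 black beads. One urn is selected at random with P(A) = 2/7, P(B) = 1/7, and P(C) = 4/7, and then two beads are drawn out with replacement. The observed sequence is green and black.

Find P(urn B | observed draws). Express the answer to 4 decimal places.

0.0976

The likelihood of the observed sequence under each hypothesis: P(data | urn A) = (6/8)(2/8) = 0.1875; P(data | urn B) = (2/11)(9/11) = 0.14876; P(data | urn C) = (3/6)(3/6) = 0.25.
The prior-weighted likelihoods are 2/7 · 0.1875 = 0.053571, 1/7 · 0.14876 = 0.021251, 4/7 · 0.25 = 0.14286; with total 0.21768.
Hence P(urn B | data) = (0.021251) / (0.21768) = 0.097627.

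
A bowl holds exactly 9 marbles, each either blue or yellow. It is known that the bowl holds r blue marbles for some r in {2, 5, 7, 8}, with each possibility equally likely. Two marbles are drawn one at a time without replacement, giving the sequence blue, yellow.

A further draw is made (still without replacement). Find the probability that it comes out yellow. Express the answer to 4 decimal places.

Under each hypothesis, the probability of the observed sequence is: P(data | r = 2) = (2/9)(7/8) = 7/36; P(data | r = 5) = (5/9)(4/8) = 5/18; P(data | r = 7) = (7/9)(2/8) = 7/36; P(data | r = 8) = (8/9)(1/8) = 1/9.
Multiplying each by its prior: 1/4 · 7/36 = 7/144, 1/4 · 5/18 = 5/72, 1/4 · 7/36 = 7/144, 1/4 · 1/9 = 1/36; with total 7/36.
Dividing through by the total gives posterior P(r = 2 | data) = 1/4, P(r = 5 | data) = 5/14, P(r = 7 | data) = 1/4, P(r = 8 | data) = 1/7.
The predictive probability is P(yellow next | data) = (6/7)(1/4) + (3/7)(5/14) + (1/7)(1/4) + (0)(1/7) = 79/196.

0.4031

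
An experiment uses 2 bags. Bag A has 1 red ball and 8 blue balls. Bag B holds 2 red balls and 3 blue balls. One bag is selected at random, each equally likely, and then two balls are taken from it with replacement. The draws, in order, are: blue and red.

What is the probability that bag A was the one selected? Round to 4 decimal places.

For each hypothesis, P(data | H) works out to: P(data | bag A) = (8/9)(1/9) = 0.098765; P(data | bag B) = (3/5)(2/5) = 0.24.
Multiplying each by its prior: 1/2 · 0.098765 = 0.049383, 1/2 · 0.24 = 0.12; with total 0.16938.
So P(bag A | data) = (0.049383) / (0.16938) = 0.29155.

0.2915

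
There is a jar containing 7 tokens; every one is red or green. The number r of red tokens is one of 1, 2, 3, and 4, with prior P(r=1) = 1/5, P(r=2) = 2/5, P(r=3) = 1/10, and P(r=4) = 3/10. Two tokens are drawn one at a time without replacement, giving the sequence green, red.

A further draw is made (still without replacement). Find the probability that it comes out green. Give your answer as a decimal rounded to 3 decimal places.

The likelihood of the observed sequence under each hypothesis: P(data | r = 1) = (6/7)(1/6) = 1/7; P(data | r = 2) = (5/7)(2/6) = 5/21; P(data | r = 3) = (4/7)(3/6) = 2/7; P(data | r = 4) = (3/7)(4/6) = 2/7.
Weighting by the prior gives 1/5 · 1/7 = 1/35, 2/5 · 5/21 = 2/21, 1/10 · 2/7 = 1/35, 3/10 · 2/7 = 3/35; these sum to 5/21.
Normalising, the posterior is P(r = 1 | data) = 3/25, P(r = 2 | data) = 2/5, P(r = 3 | data) = 3/25, P(r = 4 | data) = 9/25.
Averaging over the posterior, P(green next | data) = (1)(3/25) + (4/5)(2/5) + (3/5)(3/25) + (2/5)(9/25) = 82/125.

0.656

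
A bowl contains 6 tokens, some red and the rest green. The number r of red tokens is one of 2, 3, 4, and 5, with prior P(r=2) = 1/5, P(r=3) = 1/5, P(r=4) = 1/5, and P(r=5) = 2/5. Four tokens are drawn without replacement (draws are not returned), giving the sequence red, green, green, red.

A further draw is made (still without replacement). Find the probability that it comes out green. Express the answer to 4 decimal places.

Compute the likelihood of the observed sequence for each case: P(data | r = 2) = (2/6)(4/5)(3/4)(1/3) = 1/15; P(data | r = 3) = (3/6)(3/5)(2/4)(2/3) = 1/10; P(data | r = 4) = (4/6)(2/5)(1/4)(3/3) = 1/15; P(data | r = 5) = (5/6)(1/5)(0/4) = 0.
The prior-weighted likelihoods are 1/5 · 1/15 = 1/75, 1/5 · 1/10 = 1/50, 1/5 · 1/15 = 1/75, 2/5 · 0 = 0; these sum to 7/150.
The posterior is then P(r = 2 | data) = 2/7, P(r = 3 | data) = 3/7, P(r = 4 | data) = 2/7, P(r = 5 | data) = 0.
So P(green next | data) = Σ P(green next | H) P(H | data) = (1)(2/7) + (1/2)(3/7) + (0)(2/7) = 1/2.

0.5000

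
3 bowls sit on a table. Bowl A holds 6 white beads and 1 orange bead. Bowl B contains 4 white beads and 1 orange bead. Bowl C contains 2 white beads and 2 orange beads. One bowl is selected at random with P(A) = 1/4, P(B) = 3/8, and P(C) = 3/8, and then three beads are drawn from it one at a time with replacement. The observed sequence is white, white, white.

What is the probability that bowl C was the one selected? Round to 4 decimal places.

0.1183

The likelihood of the observed sequence under each hypothesis: P(data | bowl A) = (6/7)(6/7)(6/7) = 0.62974; P(data | bowl B) = (4/5)(4/5)(4/5) = 0.512; P(data | bowl C) = (2/4)(2/4)(2/4) = 0.125.
The prior-weighted likelihoods are 1/4 · 0.62974 = 0.15743, 3/8 · 0.512 = 0.192, 3/8 · 0.125 = 0.046875; these sum to 0.39631.
Hence P(bowl C | data) = (0.046875) / (0.39631) = 0.11828.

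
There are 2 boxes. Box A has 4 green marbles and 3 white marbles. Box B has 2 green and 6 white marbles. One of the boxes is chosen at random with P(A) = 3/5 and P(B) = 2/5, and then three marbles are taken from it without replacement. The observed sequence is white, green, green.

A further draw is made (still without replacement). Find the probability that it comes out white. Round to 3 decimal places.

The likelihood of the observed sequence under each hypothesis: P(data | box A) = (3/7)(4/6)(3/5) = 6/35; P(data | box B) = (6/8)(2/7)(1/6) = 1/28.
Weighting by the prior gives 3/5 · 6/35 = 18/175, 2/5 · 1/28 = 1/70; these sum to 41/350.
Normalising, the posterior is P(box A | data) = 36/41, P(box B | data) = 5/41.
So P(white next | data) = Σ P(white next | H) P(H | data) = (1/2)(36/41) + (1)(5/41) = 23/41.

0.561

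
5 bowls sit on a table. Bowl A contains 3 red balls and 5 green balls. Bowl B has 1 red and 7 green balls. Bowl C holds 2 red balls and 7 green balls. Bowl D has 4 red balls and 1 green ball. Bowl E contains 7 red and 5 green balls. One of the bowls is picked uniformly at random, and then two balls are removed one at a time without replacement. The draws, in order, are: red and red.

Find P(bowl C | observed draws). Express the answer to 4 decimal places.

Compute the likelihood of the observed sequence for each case: P(data | bowl A) = (3/8)(2/7) = 0.10714; P(data | bowl B) = (1/8)(0/7) = 0; P(data | bowl C) = (2/9)(1/8) = 0.027778; P(data | bowl D) = (4/5)(3/4) = 0.6; P(data | bowl E) = (7/12)(6/11) = 0.31818.
Multiplying each by its prior: 1/5 · 0.10714 = 0.021429, 1/5 · 0 = 0, 1/5 · 0.027778 = 0.0055556, 1/5 · 0.6 = 0.12, 1/5 · 0.31818 = 0.063636; with total 0.21062.
By Bayes' rule, P(bowl C | data) = (0.0055556) / (0.21062) = 0.026377.

0.0264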